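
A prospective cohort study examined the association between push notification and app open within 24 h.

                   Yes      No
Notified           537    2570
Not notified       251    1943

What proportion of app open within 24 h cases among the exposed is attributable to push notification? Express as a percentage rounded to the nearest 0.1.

33.8

Cells: a = 537, b = 2570, c = 251, d = 1943.
Risk in exposed = 537/3107 = 0.17284; risk in unexposed = 251/2194 = 0.11440.
RR = 0.17284/0.11440 = 1.51076
AR% = (RR − 1)/RR × 100 = (1.51076 − 1)/1.51076 × 100 = 33.8082%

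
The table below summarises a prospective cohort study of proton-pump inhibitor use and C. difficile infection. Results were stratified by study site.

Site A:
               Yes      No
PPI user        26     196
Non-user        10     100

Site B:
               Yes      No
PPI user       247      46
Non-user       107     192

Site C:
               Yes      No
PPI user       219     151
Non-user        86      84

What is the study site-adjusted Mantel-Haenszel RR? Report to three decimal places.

RR_MH = Σ(aᵢ·n₀ᵢ/nᵢ) / Σ(cᵢ·n₁ᵢ/nᵢ), with n₁ᵢ = aᵢ+bᵢ (exposed), n₀ᵢ = cᵢ+dᵢ (unexposed), nᵢ = n₁ᵢ+n₀ᵢ.
Stratum 1 (Site A): n₁ = 222, n₀ = 110, n = 332; a·n₀/n = 26·110/332 = 8.6145; c·n₁/n = 10·222/332 = 6.6867
Stratum 2 (Site B): n₁ = 293, n₀ = 299, n = 592; a·n₀/n = 247·299/592 = 124.7517; c·n₁/n = 107·293/592 = 52.9578
Stratum 3 (Site C): n₁ = 370, n₀ = 170, n = 540; a·n₀/n = 219·170/540 = 68.9444; c·n₁/n = 86·370/540 = 58.9259
RR_MH = (8.6145 + 124.7517 + 68.9444) / (6.6867 + 52.9578 + 58.9259) = 202.3106 / 118.5704 = 1.70625

1.706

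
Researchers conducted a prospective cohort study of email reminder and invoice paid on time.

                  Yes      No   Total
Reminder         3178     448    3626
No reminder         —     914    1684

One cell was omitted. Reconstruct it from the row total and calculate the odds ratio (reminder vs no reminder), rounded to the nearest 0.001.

8.420

The missing cell is in the unexposed row: 1684 − 914 = 770.
So a = 3178, b = 448, c = 770, d = 914.
OR = (a·d)/(b·c) = (3178 × 914) / (448 × 770) = 2904692 / 344960 = 8.42037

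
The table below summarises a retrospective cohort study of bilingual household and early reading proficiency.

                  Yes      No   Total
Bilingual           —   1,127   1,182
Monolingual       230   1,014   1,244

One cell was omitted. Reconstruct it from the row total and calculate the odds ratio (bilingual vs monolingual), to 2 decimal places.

0.22

The missing cell is in the exposed row: 1182 − 1127 = 55.
So a = 55, b = 1127, c = 230, d = 1014.
OR = (a·d)/(b·c) = (55 × 1014) / (1127 × 230) = 55770 / 259210 = 0.21515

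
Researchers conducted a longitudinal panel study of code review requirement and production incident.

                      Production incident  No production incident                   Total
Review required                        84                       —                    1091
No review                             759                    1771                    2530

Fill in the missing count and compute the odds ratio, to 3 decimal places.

0.195

The missing cell is in the exposed row: 1091 − 84 = 1007.
So a = 84, b = 1007, c = 759, d = 1771.
OR = (a·d)/(b·c) = (84 × 1771) / (1007 × 759) = 148764 / 764313 = 0.19464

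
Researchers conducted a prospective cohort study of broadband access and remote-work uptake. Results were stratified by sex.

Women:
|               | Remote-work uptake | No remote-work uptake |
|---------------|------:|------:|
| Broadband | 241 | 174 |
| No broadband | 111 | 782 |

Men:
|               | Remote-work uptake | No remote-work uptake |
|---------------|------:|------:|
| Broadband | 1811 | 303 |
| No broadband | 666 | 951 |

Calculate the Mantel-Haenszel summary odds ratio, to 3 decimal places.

OR_MH = Σ(aᵢdᵢ/nᵢ) / Σ(bᵢcᵢ/nᵢ), where nᵢ is the stratum total.
Stratum 1 (Women): n = 1308; a·d/n = 241·782/1308 = 144.0841; b·c/n = 174·111/1308 = 14.7661
Stratum 2 (Men): n = 3731; a·d/n = 1811·951/3731 = 461.6084; b·c/n = 303·666/3731 = 54.0868
OR_MH = (144.0841 + 461.6084) / (14.7661 + 54.0868) = 605.6925 / 68.8529 = 8.79691

8.797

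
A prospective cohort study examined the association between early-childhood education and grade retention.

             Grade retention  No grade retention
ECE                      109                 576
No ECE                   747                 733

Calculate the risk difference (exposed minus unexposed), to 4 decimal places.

Cells: a = 109, b = 576, c = 747, d = 733.
Risk in exposed = 109/685 = 0.159124; risk in unexposed = 747/1480 = 0.504730.
Risk difference = 0.159124 − 0.504730 = -0.345606

-0.3456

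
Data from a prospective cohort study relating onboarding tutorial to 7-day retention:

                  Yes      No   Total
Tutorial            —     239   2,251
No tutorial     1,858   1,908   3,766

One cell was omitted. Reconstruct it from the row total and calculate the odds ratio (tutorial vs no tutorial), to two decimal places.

8.64

The missing cell is in the exposed row: 2251 − 239 = 2012.
So a = 2012, b = 239, c = 1858, d = 1908.
OR = (a·d)/(b·c) = (2012 × 1908) / (239 × 1858) = 3838896 / 444062 = 8.64495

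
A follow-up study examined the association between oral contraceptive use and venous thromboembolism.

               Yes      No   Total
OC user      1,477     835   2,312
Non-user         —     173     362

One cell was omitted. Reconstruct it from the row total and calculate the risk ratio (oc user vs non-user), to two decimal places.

The missing cell is in the unexposed row: 362 − 173 = 189.
So a = 1477, b = 835, c = 189, d = 173.
RR = [a/(a+b)] / [c/(c+d)] = (1477/2312) / (189/362) = 0.63884/0.52210 = 1.22360

1.22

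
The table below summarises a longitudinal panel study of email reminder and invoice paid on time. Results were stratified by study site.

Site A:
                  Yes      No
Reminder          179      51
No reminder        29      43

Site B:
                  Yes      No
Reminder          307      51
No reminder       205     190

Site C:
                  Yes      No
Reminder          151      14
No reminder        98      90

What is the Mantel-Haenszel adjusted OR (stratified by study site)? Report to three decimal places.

OR_MH = Σ(aᵢdᵢ/nᵢ) / Σ(bᵢcᵢ/nᵢ), where nᵢ is the stratum total.
Stratum 1 (Site A): n = 302; a·d/n = 179·43/302 = 25.4868; b·c/n = 51·29/302 = 4.8974
Stratum 2 (Site B): n = 753; a·d/n = 307·190/753 = 77.4635; b·c/n = 51·205/753 = 13.8845
Stratum 3 (Site C): n = 353; a·d/n = 151·90/353 = 38.4986; b·c/n = 14·98/353 = 3.8867
OR_MH = (25.4868 + 77.4635 + 38.4986) / (4.8974 + 13.8845 + 3.8867) = 141.4488 / 22.6685 = 6.23988

6.240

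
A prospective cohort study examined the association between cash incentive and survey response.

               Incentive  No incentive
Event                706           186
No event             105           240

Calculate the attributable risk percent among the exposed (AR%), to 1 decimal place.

49.8

Reading the table with exposure as columns: a = 706 (Incentive, case), b = 105 (Incentive, non-case), c = 186 (No incentive, case), d = 240.
Risk in exposed = 706/811 = 0.87053; risk in unexposed = 186/426 = 0.43662.
RR = 0.87053/0.43662 = 1.99379
AR% = (RR − 1)/RR × 100 = (1.99379 − 1)/1.99379 × 100 = 49.8444%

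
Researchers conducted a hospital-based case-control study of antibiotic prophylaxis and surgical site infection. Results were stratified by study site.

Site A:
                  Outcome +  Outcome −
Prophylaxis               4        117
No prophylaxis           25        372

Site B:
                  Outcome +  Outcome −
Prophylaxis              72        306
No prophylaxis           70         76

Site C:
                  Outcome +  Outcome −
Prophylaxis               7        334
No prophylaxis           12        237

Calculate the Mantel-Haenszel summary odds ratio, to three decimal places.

OR_MH = Σ(aᵢdᵢ/nᵢ) / Σ(bᵢcᵢ/nᵢ), where nᵢ is the stratum total.
Stratum 1 (Site A): n = 518; a·d/n = 4·372/518 = 2.8726; b·c/n = 117·25/518 = 5.6467
Stratum 2 (Site B): n = 524; a·d/n = 72·76/524 = 10.4427; b·c/n = 306·70/524 = 40.8779
Stratum 3 (Site C): n = 590; a·d/n = 7·237/590 = 2.8119; b·c/n = 334·12/590 = 6.7932
OR_MH = (2.8726 + 10.4427 + 2.8119) / (5.6467 + 40.8779 + 6.7932) = 16.1272 / 53.3178 = 0.30247

0.302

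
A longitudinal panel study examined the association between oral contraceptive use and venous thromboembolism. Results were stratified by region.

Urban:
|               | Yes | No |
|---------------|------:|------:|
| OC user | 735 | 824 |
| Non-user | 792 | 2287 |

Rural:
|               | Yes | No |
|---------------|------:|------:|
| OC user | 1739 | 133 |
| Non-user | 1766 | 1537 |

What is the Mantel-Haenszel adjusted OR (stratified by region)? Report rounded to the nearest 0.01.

OR_MH = Σ(aᵢdᵢ/nᵢ) / Σ(bᵢcᵢ/nᵢ), where nᵢ is the stratum total.
Stratum 1 (Urban): n = 4638; a·d/n = 735·2287/4638 = 362.4288; b·c/n = 824·792/4638 = 140.7089
Stratum 2 (Rural): n = 5175; a·d/n = 1739·1537/5175 = 516.4914; b·c/n = 133·1766/5175 = 45.3871
OR_MH = (362.4288 + 516.4914) / (140.7089 + 45.3871) = 878.9202 / 186.0960 = 4.72294

4.72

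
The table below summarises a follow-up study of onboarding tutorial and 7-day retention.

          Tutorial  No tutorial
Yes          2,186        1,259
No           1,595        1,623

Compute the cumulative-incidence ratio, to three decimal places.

Reading the table with exposure as columns: a = 2186 (Tutorial, case), b = 1595 (Tutorial, non-case), c = 1259 (No tutorial, case), d = 1623.
Risk in exposed = 2186/3781 = 0.57815; risk in unexposed = 1259/2882 = 0.43685.
RR = 0.57815 / 0.43685 = 1.32346
The risk among the exposed is 1.32 times that among the unexposed.

1.323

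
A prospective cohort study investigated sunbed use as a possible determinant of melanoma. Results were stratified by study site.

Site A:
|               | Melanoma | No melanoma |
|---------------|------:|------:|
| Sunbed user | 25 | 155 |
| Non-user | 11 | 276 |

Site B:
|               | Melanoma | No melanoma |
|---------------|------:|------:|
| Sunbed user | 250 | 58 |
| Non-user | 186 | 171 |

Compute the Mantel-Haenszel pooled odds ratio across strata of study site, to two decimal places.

OR_MH = Σ(aᵢdᵢ/nᵢ) / Σ(bᵢcᵢ/nᵢ), where nᵢ is the stratum total.
Stratum 1 (Site A): n = 467; a·d/n = 25·276/467 = 14.7752; b·c/n = 155·11/467 = 3.6510
Stratum 2 (Site B): n = 665; a·d/n = 250·171/665 = 64.2857; b·c/n = 58·186/665 = 16.2226
OR_MH = (14.7752 + 64.2857) / (3.6510 + 16.2226) = 79.0609 / 19.8735 = 3.97820

3.98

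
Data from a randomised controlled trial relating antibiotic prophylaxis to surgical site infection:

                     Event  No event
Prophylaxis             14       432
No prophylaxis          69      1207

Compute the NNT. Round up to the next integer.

45

Risk in treated group = 14/446 = 0.03139; risk in control = 69/1276 = 0.05408.
Absolute risk reduction = 0.05408 − 0.03139 = 0.02269
NNT = 1 / ARR = 1 / 0.02269 = 44.082 → round up → 45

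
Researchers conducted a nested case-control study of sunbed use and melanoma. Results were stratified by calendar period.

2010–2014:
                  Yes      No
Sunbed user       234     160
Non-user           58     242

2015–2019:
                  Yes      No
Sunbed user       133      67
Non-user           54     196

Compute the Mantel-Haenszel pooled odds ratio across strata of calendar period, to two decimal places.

6.52

OR_MH = Σ(aᵢdᵢ/nᵢ) / Σ(bᵢcᵢ/nᵢ), where nᵢ is the stratum total.
Stratum 1 (2010–2014): n = 694; a·d/n = 234·242/694 = 81.5965; b·c/n = 160·58/694 = 13.3718
Stratum 2 (2015–2019): n = 450; a·d/n = 133·196/450 = 57.9289; b·c/n = 67·54/450 = 8.0400
OR_MH = (81.5965 + 57.9289) / (13.3718 + 8.0400) = 139.5254 / 21.4118 = 6.51630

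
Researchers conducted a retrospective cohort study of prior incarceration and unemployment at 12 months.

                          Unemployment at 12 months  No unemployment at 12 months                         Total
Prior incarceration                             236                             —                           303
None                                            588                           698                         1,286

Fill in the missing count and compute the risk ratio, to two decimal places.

The missing cell is in the exposed row: 303 − 236 = 67.
So a = 236, b = 67, c = 588, d = 698.
RR = [a/(a+b)] / [c/(c+d)] = (236/303) / (588/1286) = 0.77888/0.45723 = 1.70346

1.70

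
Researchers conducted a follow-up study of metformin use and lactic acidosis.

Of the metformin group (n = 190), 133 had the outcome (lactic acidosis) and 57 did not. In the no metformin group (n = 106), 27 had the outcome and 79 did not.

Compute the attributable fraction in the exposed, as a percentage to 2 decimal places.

From the description: a = 133, b = 57, c = 27, d = 79.
Risk in exposed = 133/190 = 0.70000; risk in unexposed = 27/106 = 0.25472.
RR = 0.70000/0.25472 = 2.74815
AR% = (RR − 1)/RR × 100 = (2.74815 − 1)/2.74815 × 100 = 63.6119%

63.61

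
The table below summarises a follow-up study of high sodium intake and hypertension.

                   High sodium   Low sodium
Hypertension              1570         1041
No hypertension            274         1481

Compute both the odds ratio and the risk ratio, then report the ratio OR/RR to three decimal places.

Reading the table with exposure as columns: a = 1570 (High sodium, case), b = 274 (High sodium, non-case), c = 1041 (Low sodium, case), d = 1481.
OR = (1570·1481)/(274·1041) = 2325170/285234 = 8.15180
Risk in exposed = 1570/1844 = 0.85141; risk in unexposed = 1041/2522 = 0.41277; RR = 2.06269
OR/RR = 8.15180 / 2.06269 = 3.95203
The outcome is not rare, so the OR lies further from 1 than the RR.

3.952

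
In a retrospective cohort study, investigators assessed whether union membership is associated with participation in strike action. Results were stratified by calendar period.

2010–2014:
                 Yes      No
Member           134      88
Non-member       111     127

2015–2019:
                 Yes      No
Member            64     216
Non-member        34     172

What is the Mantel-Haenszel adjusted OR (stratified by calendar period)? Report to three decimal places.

1.641

OR_MH = Σ(aᵢdᵢ/nᵢ) / Σ(bᵢcᵢ/nᵢ), where nᵢ is the stratum total.
Stratum 1 (2010–2014): n = 460; a·d/n = 134·127/460 = 36.9957; b·c/n = 88·111/460 = 21.2348
Stratum 2 (2015–2019): n = 486; a·d/n = 64·172/486 = 22.6502; b·c/n = 216·34/486 = 15.1111
OR_MH = (36.9957 + 22.6502) / (21.2348 + 15.1111) = 59.6459 / 36.3459 = 1.64106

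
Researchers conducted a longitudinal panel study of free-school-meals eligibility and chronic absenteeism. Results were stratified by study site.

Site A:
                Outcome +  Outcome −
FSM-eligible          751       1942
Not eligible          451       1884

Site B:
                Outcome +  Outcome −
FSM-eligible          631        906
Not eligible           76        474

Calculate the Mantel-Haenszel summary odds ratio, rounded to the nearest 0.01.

2.05

OR_MH = Σ(aᵢdᵢ/nᵢ) / Σ(bᵢcᵢ/nᵢ), where nᵢ is the stratum total.
Stratum 1 (Site A): n = 5028; a·d/n = 751·1884/5028 = 281.4010; b·c/n = 1942·451/5028 = 174.1929
Stratum 2 (Site B): n = 2087; a·d/n = 631·474/2087 = 143.3129; b·c/n = 906·76/2087 = 32.9928
OR_MH = (281.4010 + 143.3129) / (174.1929 + 32.9928) = 424.7138 / 207.1857 = 2.04992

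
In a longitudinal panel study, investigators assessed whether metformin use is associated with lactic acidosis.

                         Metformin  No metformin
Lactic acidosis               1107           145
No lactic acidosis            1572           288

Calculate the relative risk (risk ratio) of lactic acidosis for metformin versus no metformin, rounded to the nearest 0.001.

1.234

Reading the table with exposure as columns: a = 1107 (Metformin, case), b = 1572 (Metformin, non-case), c = 145 (No metformin, case), d = 288.
Risk in exposed = 1107/2679 = 0.41321; risk in unexposed = 145/433 = 0.33487.
RR = 0.41321 / 0.33487 = 1.23394
The risk among the exposed is 1.23 times that among the unexposed.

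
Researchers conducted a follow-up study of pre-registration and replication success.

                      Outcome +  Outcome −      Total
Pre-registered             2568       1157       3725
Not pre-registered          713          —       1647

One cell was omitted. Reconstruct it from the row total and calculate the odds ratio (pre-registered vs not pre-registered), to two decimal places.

The missing cell is in the unexposed row: 1647 − 713 = 934.
So a = 2568, b = 1157, c = 713, d = 934.
OR = (a·d)/(b·c) = (2568 × 934) / (1157 × 713) = 2398512 / 824941 = 2.90750

2.91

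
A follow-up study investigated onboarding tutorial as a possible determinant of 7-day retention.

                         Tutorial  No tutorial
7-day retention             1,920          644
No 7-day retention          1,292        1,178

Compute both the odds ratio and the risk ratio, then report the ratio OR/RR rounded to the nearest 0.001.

1.607

Reading the table with exposure as columns: a = 1920 (Tutorial, case), b = 1292 (Tutorial, non-case), c = 644 (No tutorial, case), d = 1178.
OR = (1920·1178)/(1292·644) = 2261760/832048 = 2.71830
Risk in exposed = 1920/3212 = 0.59776; risk in unexposed = 644/1822 = 0.35346; RR = 1.69117
OR/RR = 2.71830 / 1.69117 = 1.60735
The outcome is not rare, so the OR lies further from 1 than the RR.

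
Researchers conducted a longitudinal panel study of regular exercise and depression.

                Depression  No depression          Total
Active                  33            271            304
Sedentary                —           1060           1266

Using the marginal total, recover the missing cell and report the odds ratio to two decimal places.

The missing cell is in the unexposed row: 1266 − 1060 = 206.
So a = 33, b = 271, c = 206, d = 1060.
OR = (a·d)/(b·c) = (33 × 1060) / (271 × 206) = 34980 / 55826 = 0.62659

0.63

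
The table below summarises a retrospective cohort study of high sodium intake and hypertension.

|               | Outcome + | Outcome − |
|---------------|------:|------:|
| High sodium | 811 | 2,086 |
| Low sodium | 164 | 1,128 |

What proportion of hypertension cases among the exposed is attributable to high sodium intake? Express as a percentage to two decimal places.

54.66

Cells: a = 811, b = 2086, c = 164, d = 1128.
Risk in exposed = 811/2897 = 0.27994; risk in unexposed = 164/1292 = 0.12693.
RR = 0.27994/0.12693 = 2.20542
AR% = (RR − 1)/RR × 100 = (2.20542 − 1)/2.20542 × 100 = 54.6571%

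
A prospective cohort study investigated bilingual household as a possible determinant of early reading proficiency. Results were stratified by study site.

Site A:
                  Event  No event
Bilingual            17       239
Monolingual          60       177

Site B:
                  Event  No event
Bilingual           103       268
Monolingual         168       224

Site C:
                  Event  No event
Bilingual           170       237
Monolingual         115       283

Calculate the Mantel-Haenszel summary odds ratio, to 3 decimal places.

OR_MH = Σ(aᵢdᵢ/nᵢ) / Σ(bᵢcᵢ/nᵢ), where nᵢ is the stratum total.
Stratum 1 (Site A): n = 493; a·d/n = 17·177/493 = 6.1034; b·c/n = 239·60/493 = 29.0872
Stratum 2 (Site B): n = 763; a·d/n = 103·224/763 = 30.2385; b·c/n = 268·168/763 = 59.0092
Stratum 3 (Site C): n = 805; a·d/n = 170·283/805 = 59.7640; b·c/n = 237·115/805 = 33.8571
OR_MH = (6.1034 + 30.2385 + 59.7640) / (29.0872 + 59.0092 + 33.8571) = 96.1060 / 121.9535 = 0.78805

0.788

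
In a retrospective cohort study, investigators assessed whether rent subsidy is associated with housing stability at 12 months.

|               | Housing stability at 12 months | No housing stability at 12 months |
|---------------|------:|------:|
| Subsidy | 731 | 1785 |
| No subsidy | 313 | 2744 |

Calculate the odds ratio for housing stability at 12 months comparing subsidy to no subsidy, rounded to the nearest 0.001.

3.590

Cells: a = 731, b = 1785, c = 313, d = 2744.
OR = (a·d)/(b·c) = (731 × 2744) / (1785 × 313) = 2005864 / 558705 = 3.59020
The odds of housing stability at 12 months are about 3.59 times as high in the subsidy group.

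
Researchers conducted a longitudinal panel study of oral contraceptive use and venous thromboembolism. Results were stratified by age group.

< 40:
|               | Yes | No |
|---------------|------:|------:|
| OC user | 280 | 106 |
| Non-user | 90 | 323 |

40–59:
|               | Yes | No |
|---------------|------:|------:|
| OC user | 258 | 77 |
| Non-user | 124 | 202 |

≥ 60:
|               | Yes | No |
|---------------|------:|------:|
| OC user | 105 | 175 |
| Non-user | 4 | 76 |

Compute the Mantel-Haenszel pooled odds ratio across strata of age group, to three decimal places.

OR_MH = Σ(aᵢdᵢ/nᵢ) / Σ(bᵢcᵢ/nᵢ), where nᵢ is the stratum total.
Stratum 1 (< 40): n = 799; a·d/n = 280·323/799 = 113.1915; b·c/n = 106·90/799 = 11.9399
Stratum 2 (40–59): n = 661; a·d/n = 258·202/661 = 78.8442; b·c/n = 77·124/661 = 14.4448
Stratum 3 (≥ 60): n = 360; a·d/n = 105·76/360 = 22.1667; b·c/n = 175·4/360 = 1.9444
OR_MH = (113.1915 + 78.8442 + 22.1667) / (11.9399 + 14.4448 + 1.9444) = 214.2023 / 28.3291 = 7.56120

7.561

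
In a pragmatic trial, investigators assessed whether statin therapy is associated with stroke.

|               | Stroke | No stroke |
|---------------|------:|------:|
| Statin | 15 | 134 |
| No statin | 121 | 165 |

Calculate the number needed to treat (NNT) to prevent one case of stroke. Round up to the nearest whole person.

4

Risk in treated group = 15/149 = 0.10067; risk in control = 121/286 = 0.42308.
Absolute risk reduction = 0.42308 − 0.10067 = 0.32241
NNT = 1 / ARR = 1 / 0.32241 = 3.102 → round up → 4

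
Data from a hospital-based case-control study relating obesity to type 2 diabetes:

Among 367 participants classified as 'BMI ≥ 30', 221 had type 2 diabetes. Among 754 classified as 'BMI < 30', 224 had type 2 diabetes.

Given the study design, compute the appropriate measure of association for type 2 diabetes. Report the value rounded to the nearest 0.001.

From the description: a = 221, b = 146, c = 224, d = 530.
This is a hospital-based case-control study: participants were sampled on outcome status, so risks in the source population cannot be estimated directly — relative risk is not valid here. The odds ratio is the appropriate measure.
OR = (a·d)/(b·c) = (221 × 530) / (146 × 224) = 117130 / 32704 = 3.58152

3.582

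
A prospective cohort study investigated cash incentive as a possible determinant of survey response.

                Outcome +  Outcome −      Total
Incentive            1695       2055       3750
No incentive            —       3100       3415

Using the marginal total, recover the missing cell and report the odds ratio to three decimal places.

8.117

The missing cell is in the unexposed row: 3415 − 3100 = 315.
So a = 1695, b = 2055, c = 315, d = 3100.
OR = (a·d)/(b·c) = (1695 × 3100) / (2055 × 315) = 5254500 / 647325 = 8.11725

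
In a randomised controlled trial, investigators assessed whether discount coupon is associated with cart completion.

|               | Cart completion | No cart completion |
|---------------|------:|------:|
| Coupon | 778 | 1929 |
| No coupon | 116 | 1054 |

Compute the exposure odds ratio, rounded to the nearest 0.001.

3.665

Cells: a = 778, b = 1929, c = 116, d = 1054.
OR = (a·d)/(b·c) = (778 × 1054) / (1929 × 116) = 820012 / 223764 = 3.66463
The odds of cart completion are about 3.66 times as high in the coupon group.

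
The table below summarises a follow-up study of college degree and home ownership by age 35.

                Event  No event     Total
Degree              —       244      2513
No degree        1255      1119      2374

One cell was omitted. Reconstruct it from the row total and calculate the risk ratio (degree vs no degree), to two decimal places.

The missing cell is in the exposed row: 2513 − 244 = 2269.
So a = 2269, b = 244, c = 1255, d = 1119.
RR = [a/(a+b)] / [c/(c+d)] = (2269/2513) / (1255/2374) = 0.90290/0.52864 = 1.70797

1.71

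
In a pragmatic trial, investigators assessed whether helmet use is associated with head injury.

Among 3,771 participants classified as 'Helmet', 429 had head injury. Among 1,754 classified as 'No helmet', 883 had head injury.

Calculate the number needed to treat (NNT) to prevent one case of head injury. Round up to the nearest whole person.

Risk in treated group = 429/3771 = 0.11376; risk in control = 883/1754 = 0.50342.
Absolute risk reduction = 0.50342 − 0.11376 = 0.38966
NNT = 1 / ARR = 1 / 0.38966 = 2.566 → round up → 3

3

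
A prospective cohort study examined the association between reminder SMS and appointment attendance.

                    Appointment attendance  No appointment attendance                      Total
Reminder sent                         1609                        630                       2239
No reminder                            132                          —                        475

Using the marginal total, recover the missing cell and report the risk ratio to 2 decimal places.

The missing cell is in the unexposed row: 475 − 132 = 343.
So a = 1609, b = 630, c = 132, d = 343.
RR = [a/(a+b)] / [c/(c+d)] = (1609/2239) / (132/475) = 0.71862/0.27789 = 2.58596

2.59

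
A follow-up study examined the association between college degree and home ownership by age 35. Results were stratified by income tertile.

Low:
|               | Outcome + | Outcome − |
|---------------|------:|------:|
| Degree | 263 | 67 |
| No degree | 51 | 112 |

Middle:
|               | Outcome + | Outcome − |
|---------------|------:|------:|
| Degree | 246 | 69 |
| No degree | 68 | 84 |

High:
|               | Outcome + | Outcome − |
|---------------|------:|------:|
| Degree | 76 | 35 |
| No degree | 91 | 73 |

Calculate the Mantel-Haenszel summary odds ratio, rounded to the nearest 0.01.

4.35

OR_MH = Σ(aᵢdᵢ/nᵢ) / Σ(bᵢcᵢ/nᵢ), where nᵢ is the stratum total.
Stratum 1 (Low): n = 493; a·d/n = 263·112/493 = 59.7485; b·c/n = 67·51/493 = 6.9310
Stratum 2 (Middle): n = 467; a·d/n = 246·84/467 = 44.2484; b·c/n = 69·68/467 = 10.0471
Stratum 3 (High): n = 275; a·d/n = 76·73/275 = 20.1745; b·c/n = 35·91/275 = 11.5818
OR_MH = (59.7485 + 44.2484 + 20.1745) / (6.9310 + 10.0471 + 11.5818) = 124.1714 / 28.5600 = 4.34774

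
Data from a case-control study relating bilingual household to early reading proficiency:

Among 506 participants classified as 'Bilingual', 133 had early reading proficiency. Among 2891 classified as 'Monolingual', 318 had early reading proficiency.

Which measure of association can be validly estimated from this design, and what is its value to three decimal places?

From the description: a = 133, b = 373, c = 318, d = 2573.
This is a case-control study: participants were sampled on outcome status, so risks in the source population cannot be estimated directly — relative risk is not valid here. The odds ratio is the appropriate measure.
OR = (a·d)/(b·c) = (133 × 2573) / (373 × 318) = 342209 / 118614 = 2.88506

2.885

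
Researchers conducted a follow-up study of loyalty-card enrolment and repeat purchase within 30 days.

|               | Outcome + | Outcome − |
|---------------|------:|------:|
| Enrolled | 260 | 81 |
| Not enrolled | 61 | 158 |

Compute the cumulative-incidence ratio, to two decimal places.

Cells: a = 260, b = 81, c = 61, d = 158.
Risk in exposed = 260/341 = 0.76246; risk in unexposed = 61/219 = 0.27854.
RR = 0.76246 / 0.27854 = 2.73737
The risk among the exposed is 2.74 times that among the unexposed.

2.74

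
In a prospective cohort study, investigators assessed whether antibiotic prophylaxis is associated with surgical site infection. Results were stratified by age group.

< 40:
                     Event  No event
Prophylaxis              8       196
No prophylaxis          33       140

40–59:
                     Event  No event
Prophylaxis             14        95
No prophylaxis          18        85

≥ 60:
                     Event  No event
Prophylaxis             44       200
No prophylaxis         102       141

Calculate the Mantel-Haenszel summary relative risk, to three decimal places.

0.415

RR_MH = Σ(aᵢ·n₀ᵢ/nᵢ) / Σ(cᵢ·n₁ᵢ/nᵢ), with n₁ᵢ = aᵢ+bᵢ (exposed), n₀ᵢ = cᵢ+dᵢ (unexposed), nᵢ = n₁ᵢ+n₀ᵢ.
Stratum 1 (< 40): n₁ = 204, n₀ = 173, n = 377; a·n₀/n = 8·173/377 = 3.6711; c·n₁/n = 33·204/377 = 17.8568
Stratum 2 (40–59): n₁ = 109, n₀ = 103, n = 212; a·n₀/n = 14·103/212 = 6.8019; c·n₁/n = 18·109/212 = 9.2547
Stratum 3 (≥ 60): n₁ = 244, n₀ = 243, n = 487; a·n₀/n = 44·243/487 = 21.9548; c·n₁/n = 102·244/487 = 51.1047
RR_MH = (3.6711 + 6.8019 + 21.9548) / (17.8568 + 9.2547 + 51.1047) = 32.4278 / 78.2162 = 0.41459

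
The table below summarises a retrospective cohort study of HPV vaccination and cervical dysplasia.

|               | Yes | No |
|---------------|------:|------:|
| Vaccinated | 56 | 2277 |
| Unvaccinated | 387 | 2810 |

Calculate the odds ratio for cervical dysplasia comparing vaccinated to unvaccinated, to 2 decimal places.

0.18

Cells: a = 56, b = 2277, c = 387, d = 2810.
OR = (a·d)/(b·c) = (56 × 2810) / (2277 × 387) = 157360 / 881199 = 0.17857
Exposure is associated with lower odds of cervical dysplasia (OR = 0.18 < 1).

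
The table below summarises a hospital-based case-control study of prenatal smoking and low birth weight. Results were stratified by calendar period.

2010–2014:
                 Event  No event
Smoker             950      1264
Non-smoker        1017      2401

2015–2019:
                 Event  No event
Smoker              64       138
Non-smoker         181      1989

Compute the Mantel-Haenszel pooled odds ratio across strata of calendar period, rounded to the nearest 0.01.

1.92

OR_MH = Σ(aᵢdᵢ/nᵢ) / Σ(bᵢcᵢ/nᵢ), where nᵢ is the stratum total.
Stratum 1 (2010–2014): n = 5632; a·d/n = 950·2401/5632 = 404.9982; b·c/n = 1264·1017/5632 = 228.2472
Stratum 2 (2015–2019): n = 2372; a·d/n = 64·1989/2372 = 53.6661; b·c/n = 138·181/2372 = 10.5304
OR_MH = (404.9982 + 53.6661) / (228.2472 + 10.5304) = 458.6643 / 238.7775 = 1.92089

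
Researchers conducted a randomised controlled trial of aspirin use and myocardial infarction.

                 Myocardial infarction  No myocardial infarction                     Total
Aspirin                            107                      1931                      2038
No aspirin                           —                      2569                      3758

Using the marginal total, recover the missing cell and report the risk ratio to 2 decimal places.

The missing cell is in the unexposed row: 3758 − 2569 = 1189.
So a = 107, b = 1931, c = 1189, d = 2569.
RR = [a/(a+b)] / [c/(c+d)] = (107/2038) / (1189/3758) = 0.05250/0.31639 = 0.16594

0.17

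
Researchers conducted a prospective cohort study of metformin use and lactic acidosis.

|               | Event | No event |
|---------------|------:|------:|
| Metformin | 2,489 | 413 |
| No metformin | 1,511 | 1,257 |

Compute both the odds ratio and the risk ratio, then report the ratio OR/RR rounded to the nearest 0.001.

Cells: a = 2489, b = 413, c = 1511, d = 1257.
OR = (2489·1257)/(413·1511) = 3128673/624043 = 5.01355
Risk in exposed = 2489/2902 = 0.85768; risk in unexposed = 1511/2768 = 0.54588; RR = 1.57119
OR/RR = 5.01355 / 1.57119 = 3.19092
The outcome is not rare, so the OR lies further from 1 than the RR.

3.191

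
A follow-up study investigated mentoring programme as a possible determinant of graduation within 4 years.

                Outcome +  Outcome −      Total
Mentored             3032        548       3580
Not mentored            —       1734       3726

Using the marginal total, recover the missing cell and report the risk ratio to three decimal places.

1.584

The missing cell is in the unexposed row: 3726 − 1734 = 1992.
So a = 3032, b = 548, c = 1992, d = 1734.
RR = [a/(a+b)] / [c/(c+d)] = (3032/3580) / (1992/3726) = 0.84693/0.53462 = 1.58416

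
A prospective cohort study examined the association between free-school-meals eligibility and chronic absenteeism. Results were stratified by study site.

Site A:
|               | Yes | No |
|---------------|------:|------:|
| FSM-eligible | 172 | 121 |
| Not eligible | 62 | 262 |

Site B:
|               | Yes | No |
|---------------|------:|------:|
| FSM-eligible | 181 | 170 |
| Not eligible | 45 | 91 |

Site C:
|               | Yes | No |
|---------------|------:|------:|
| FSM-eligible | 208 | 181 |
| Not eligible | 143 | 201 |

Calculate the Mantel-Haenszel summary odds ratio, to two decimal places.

OR_MH = Σ(aᵢdᵢ/nᵢ) / Σ(bᵢcᵢ/nᵢ), where nᵢ is the stratum total.
Stratum 1 (Site A): n = 617; a·d/n = 172·262/617 = 73.0373; b·c/n = 121·62/617 = 12.1588
Stratum 2 (Site B): n = 487; a·d/n = 181·91/487 = 33.8214; b·c/n = 170·45/487 = 15.7084
Stratum 3 (Site C): n = 733; a·d/n = 208·201/733 = 57.0368; b·c/n = 181·143/733 = 35.3111
OR_MH = (73.0373 + 33.8214 + 57.0368) / (12.1588 + 15.7084 + 35.3111) = 163.8955 / 63.1783 = 2.59417

2.59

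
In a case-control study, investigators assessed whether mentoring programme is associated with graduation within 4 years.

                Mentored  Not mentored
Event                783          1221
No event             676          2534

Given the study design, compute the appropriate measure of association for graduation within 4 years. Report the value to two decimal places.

2.40

Reading the table with exposure as columns: a = 783 (Mentored, case), b = 676 (Mentored, non-case), c = 1221 (Not mentored, case), d = 2534.
This is a case-control study: participants were sampled on outcome status, so risks in the source population cannot be estimated directly — relative risk is not valid here. The odds ratio is the appropriate measure.
OR = (a·d)/(b·c) = (783 × 2534) / (676 × 1221) = 1984122 / 825396 = 2.40384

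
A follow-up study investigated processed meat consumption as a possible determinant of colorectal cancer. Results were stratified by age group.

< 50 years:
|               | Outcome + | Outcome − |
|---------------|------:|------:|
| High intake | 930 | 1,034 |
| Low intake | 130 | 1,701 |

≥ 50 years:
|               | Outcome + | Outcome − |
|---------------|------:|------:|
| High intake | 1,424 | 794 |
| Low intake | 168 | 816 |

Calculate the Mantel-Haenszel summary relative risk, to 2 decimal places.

4.83

RR_MH = Σ(aᵢ·n₀ᵢ/nᵢ) / Σ(cᵢ·n₁ᵢ/nᵢ), with n₁ᵢ = aᵢ+bᵢ (exposed), n₀ᵢ = cᵢ+dᵢ (unexposed), nᵢ = n₁ᵢ+n₀ᵢ.
Stratum 1 (< 50 years): n₁ = 1964, n₀ = 1831, n = 3795; a·n₀/n = 930·1831/3795 = 448.7036; c·n₁/n = 130·1964/3795 = 67.2780
Stratum 2 (≥ 50 years): n₁ = 2218, n₀ = 984, n = 3202; a·n₀/n = 1424·984/3202 = 437.6065; c·n₁/n = 168·2218/3202 = 116.3723
RR_MH = (448.7036 + 437.6065) / (67.2780 + 116.3723) = 886.3101 / 183.6503 = 4.82608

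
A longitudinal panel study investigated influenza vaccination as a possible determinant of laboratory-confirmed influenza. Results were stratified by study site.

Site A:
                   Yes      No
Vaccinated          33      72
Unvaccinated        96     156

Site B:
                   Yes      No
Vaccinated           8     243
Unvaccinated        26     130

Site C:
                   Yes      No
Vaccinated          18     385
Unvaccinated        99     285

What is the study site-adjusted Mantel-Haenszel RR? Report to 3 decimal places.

0.370

RR_MH = Σ(aᵢ·n₀ᵢ/nᵢ) / Σ(cᵢ·n₁ᵢ/nᵢ), with n₁ᵢ = aᵢ+bᵢ (exposed), n₀ᵢ = cᵢ+dᵢ (unexposed), nᵢ = n₁ᵢ+n₀ᵢ.
Stratum 1 (Site A): n₁ = 105, n₀ = 252, n = 357; a·n₀/n = 33·252/357 = 23.2941; c·n₁/n = 96·105/357 = 28.2353
Stratum 2 (Site B): n₁ = 251, n₀ = 156, n = 407; a·n₀/n = 8·156/407 = 3.0663; c·n₁/n = 26·251/407 = 16.0344
Stratum 3 (Site C): n₁ = 403, n₀ = 384, n = 787; a·n₀/n = 18·384/787 = 8.7827; c·n₁/n = 99·403/787 = 50.6950
RR_MH = (23.2941 + 3.0663 + 8.7827) / (28.2353 + 16.0344 + 50.6950) = 35.1432 / 94.9647 = 0.37007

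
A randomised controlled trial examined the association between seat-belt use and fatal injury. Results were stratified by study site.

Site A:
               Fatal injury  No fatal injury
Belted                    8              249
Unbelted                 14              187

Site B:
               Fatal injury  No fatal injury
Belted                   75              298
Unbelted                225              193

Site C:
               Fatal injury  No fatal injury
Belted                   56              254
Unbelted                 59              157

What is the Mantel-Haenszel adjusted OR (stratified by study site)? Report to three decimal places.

0.317

OR_MH = Σ(aᵢdᵢ/nᵢ) / Σ(bᵢcᵢ/nᵢ), where nᵢ is the stratum total.
Stratum 1 (Site A): n = 458; a·d/n = 8·187/458 = 3.2664; b·c/n = 249·14/458 = 7.6114
Stratum 2 (Site B): n = 791; a·d/n = 75·193/791 = 18.2996; b·c/n = 298·225/791 = 84.7661
Stratum 3 (Site C): n = 526; a·d/n = 56·157/526 = 16.7148; b·c/n = 254·59/526 = 28.4905
OR_MH = (3.2664 + 18.2996 + 16.7148) / (7.6114 + 84.7661 + 28.4905) = 38.2808 / 120.8680 = 0.31672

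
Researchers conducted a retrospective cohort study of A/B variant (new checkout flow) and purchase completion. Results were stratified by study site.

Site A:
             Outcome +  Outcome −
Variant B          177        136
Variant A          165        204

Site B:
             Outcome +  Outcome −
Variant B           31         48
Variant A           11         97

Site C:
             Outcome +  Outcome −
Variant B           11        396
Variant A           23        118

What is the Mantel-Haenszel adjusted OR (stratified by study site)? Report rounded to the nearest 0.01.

1.36

OR_MH = Σ(aᵢdᵢ/nᵢ) / Σ(bᵢcᵢ/nᵢ), where nᵢ is the stratum total.
Stratum 1 (Site A): n = 682; a·d/n = 177·204/682 = 52.9443; b·c/n = 136·165/682 = 32.9032
Stratum 2 (Site B): n = 187; a·d/n = 31·97/187 = 16.0802; b·c/n = 48·11/187 = 2.8235
Stratum 3 (Site C): n = 548; a·d/n = 11·118/548 = 2.3686; b·c/n = 396·23/548 = 16.6204
OR_MH = (52.9443 + 16.0802 + 2.3686) / (32.9032 + 2.8235 + 16.6204) = 71.3931 / 52.3472 = 1.36384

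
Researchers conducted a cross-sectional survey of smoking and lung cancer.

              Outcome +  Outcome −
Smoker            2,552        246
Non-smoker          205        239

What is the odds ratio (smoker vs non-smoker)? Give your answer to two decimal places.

12.09

Cells: a = 2552, b = 246, c = 205, d = 239.
OR = (a·d)/(b·c) = (2552 × 239) / (246 × 205) = 609928 / 50430 = 12.09455
The odds of lung cancer are about 12.09 times as high in the smoker group.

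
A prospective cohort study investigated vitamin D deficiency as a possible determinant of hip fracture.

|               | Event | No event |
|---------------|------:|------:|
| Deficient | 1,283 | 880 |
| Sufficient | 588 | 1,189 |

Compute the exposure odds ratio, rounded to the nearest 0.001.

Cells: a = 1283, b = 880, c = 588, d = 1189.
OR = (a·d)/(b·c) = (1283 × 1189) / (880 × 588) = 1525487 / 517440 = 2.94814
The odds of hip fracture are about 2.95 times as high in the deficient group.

2.948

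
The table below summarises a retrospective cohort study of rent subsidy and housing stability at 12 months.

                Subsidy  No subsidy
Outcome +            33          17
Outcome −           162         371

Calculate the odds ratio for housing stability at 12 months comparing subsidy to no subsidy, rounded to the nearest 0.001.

Reading the table with exposure as columns: a = 33 (Subsidy, case), b = 162 (Subsidy, non-case), c = 17 (No subsidy, case), d = 371.
OR = (a·d)/(b·c) = (33 × 371) / (162 × 17) = 12243 / 2754 = 4.44553
The odds of housing stability at 12 months are about 4.45 times as high in the subsidy group.

4.446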